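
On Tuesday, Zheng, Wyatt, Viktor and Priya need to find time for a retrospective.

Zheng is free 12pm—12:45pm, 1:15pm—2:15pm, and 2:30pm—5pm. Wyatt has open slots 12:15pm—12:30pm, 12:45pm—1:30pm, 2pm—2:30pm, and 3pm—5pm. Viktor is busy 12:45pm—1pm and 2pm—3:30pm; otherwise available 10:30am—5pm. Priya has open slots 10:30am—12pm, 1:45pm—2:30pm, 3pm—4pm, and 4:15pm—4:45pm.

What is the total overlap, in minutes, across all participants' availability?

60 minutes

Viktor free within 10:30–17:00: 10:30–12:45, 13:00–14:00, 15:30–17:00.
Zheng ∩ Wyatt: 12:15–12:30, 13:15–13:30, 14:00–14:15, 15:00–17:00.
Zheng ∩ Wyatt ∩ Viktor: 12:15–12:30, 13:15–13:30, 15:30–17:00.
Zheng ∩ Wyatt ∩ Viktor ∩ Priya: 15:30–16:00, 16:15–16:45.
Total common minutes: 30 + 30 = 60.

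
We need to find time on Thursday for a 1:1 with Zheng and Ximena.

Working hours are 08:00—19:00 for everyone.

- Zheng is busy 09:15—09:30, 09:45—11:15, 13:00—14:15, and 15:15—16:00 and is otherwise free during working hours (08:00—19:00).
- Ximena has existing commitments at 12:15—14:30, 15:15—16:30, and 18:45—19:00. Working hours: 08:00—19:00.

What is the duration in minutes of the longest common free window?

135 minutes

Zheng free within 08:00–19:00: 08:00–09:15, 09:30–09:45, 11:15–13:00, 14:15–15:15, 16:00–19:00.
Ximena free within 08:00–19:00: 08:00–12:15, 14:30–15:15, 16:30–18:45.
Zheng ∩ Ximena: 08:00–09:15, 09:30–09:45, 11:15–12:15, 14:30–15:15, 16:30–18:45.
Common window lengths: 75, 15, 60, 45, 135 min; longest is 135.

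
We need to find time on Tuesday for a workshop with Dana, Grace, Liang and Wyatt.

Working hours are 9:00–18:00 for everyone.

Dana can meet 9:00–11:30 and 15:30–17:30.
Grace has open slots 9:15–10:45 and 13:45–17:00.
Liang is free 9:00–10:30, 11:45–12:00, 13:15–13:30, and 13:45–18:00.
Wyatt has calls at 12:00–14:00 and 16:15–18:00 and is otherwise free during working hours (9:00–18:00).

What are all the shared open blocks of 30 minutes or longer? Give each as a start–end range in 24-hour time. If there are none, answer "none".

Wyatt free within 09:00–18:00: 09:00–12:00, 14:00–16:15.
Dana ∩ Grace: 09:15–10:45, 15:30–17:00.
Dana ∩ Grace ∩ Liang: 09:15–10:30, 15:30–17:00.
Dana ∩ Grace ∩ Liang ∩ Wyatt: 09:15–10:30, 15:30–16:15.
Windows ≥ 30 min: 09:15–10:30, 15:30–16:15.

09:15–10:30, 15:30–16:15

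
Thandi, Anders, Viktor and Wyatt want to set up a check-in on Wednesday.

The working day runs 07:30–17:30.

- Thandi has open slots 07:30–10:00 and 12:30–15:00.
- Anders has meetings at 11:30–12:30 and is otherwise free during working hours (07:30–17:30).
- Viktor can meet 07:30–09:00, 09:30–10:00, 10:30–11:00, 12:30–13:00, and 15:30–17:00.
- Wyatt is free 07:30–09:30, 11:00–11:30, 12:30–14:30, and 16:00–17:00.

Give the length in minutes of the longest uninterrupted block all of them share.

Anders free within 07:30–17:30: 07:30–11:30, 12:30–17:30.
Thandi ∩ Anders: 07:30–10:00, 12:30–15:00.
Thandi ∩ Anders ∩ Viktor: 07:30–09:00, 09:30–10:00, 12:30–13:00.
Thandi ∩ Anders ∩ Viktor ∩ Wyatt: 07:30–09:00, 12:30–13:00.
Common window lengths: 90, 30 min; longest is 90.

90 minutes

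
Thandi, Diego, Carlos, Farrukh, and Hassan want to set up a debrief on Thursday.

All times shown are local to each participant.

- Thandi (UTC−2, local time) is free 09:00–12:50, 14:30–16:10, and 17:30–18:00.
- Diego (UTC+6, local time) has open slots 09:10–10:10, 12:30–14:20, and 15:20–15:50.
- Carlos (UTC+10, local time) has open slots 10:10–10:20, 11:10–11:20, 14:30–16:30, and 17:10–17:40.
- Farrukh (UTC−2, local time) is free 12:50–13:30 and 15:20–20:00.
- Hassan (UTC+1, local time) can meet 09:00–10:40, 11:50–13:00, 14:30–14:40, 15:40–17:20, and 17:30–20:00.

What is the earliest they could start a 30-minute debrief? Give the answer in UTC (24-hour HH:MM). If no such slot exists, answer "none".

none

Thandi → UTC: 11:00–14:50, 16:30–18:10, 19:30–20:00.
Diego → UTC: 03:10–04:10, 06:30–08:20, 09:20–09:50.
Carlos → UTC: 00:10–00:20, 01:10–01:20, 04:30–06:30, 07:10–07:40.
Farrukh → UTC: 14:50–15:30, 17:20–22:00.
Hassan → UTC: 08:00–09:40, 10:50–12:00, 13:30–13:40, 14:40–16:20, 16:30–19:00.
Thandi ∩ Diego: (none).
Thandi ∩ Diego ∩ Carlos: (none).
Thandi ∩ Diego ∩ Carlos ∩ Farrukh: (none).
Thandi ∩ Diego ∩ Carlos ∩ Farrukh ∩ Hassan: (none).
Windows ≥ 30 min: (none).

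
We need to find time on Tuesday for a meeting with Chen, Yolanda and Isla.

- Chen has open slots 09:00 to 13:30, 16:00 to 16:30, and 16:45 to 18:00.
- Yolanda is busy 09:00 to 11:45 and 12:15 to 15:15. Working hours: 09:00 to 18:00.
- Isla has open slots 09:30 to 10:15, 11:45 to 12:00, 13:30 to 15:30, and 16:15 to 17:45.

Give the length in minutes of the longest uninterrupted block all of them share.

60 minutes

Yolanda free within 09:00–18:00: 11:45–12:15, 15:15–18:00.
Chen ∩ Yolanda: 11:45–12:15, 16:00–16:30, 16:45–18:00.
Chen ∩ Yolanda ∩ Isla: 11:45–12:00, 16:15–16:30, 16:45–17:45.
Common window lengths: 15, 15, 60 min; longest is 60.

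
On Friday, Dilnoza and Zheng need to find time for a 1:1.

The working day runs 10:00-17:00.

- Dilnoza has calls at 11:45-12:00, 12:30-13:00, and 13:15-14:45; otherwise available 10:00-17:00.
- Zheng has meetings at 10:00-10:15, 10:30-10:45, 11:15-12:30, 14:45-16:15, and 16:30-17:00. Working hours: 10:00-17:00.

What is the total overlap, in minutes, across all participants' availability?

Dilnoza free within 10:00–17:00: 10:00–11:45, 12:00–12:30, 13:00–13:15, 14:45–17:00.
Zheng free within 10:00–17:00: 10:15–10:30, 10:45–11:15, 12:30–14:45, 16:15–16:30.
Dilnoza ∩ Zheng: 10:15–10:30, 10:45–11:15, 13:00–13:15, 16:15–16:30.
Total common minutes: 15 + 30 + 15 + 15 = 75.

75 minutes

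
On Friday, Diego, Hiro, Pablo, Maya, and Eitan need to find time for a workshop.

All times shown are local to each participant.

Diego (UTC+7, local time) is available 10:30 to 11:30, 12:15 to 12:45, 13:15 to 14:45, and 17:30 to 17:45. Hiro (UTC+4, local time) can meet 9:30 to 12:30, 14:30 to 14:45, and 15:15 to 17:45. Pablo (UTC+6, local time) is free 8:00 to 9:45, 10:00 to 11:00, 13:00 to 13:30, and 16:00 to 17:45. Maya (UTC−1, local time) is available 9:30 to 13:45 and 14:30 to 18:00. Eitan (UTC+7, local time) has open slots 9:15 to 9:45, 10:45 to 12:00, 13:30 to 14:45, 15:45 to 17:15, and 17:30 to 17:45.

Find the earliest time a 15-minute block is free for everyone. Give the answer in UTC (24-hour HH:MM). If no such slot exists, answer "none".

10:30

Diego → UTC: 03:30–04:30, 05:15–05:45, 06:15–07:45, 10:30–10:45.
Hiro → UTC: 05:30–08:30, 10:30–10:45, 11:15–13:45.
Pablo → UTC: 02:00–03:45, 04:00–05:00, 07:00–07:30, 10:00–11:45.
Maya → UTC: 10:30–14:45, 15:30–19:00.
Eitan → UTC: 02:15–02:45, 03:45–05:00, 06:30–07:45, 08:45–10:15, 10:30–10:45.
Diego ∩ Hiro: 05:30–05:45, 06:15–07:45, 10:30–10:45.
Diego ∩ Hiro ∩ Pablo: 07:00–07:30, 10:30–10:45.
Diego ∩ Hiro ∩ Pablo ∩ Maya: 10:30–10:45.
Diego ∩ Hiro ∩ Pablo ∩ Maya ∩ Eitan: 10:30–10:45.
Windows ≥ 15 min: 10:30–10:45.
Earliest such window starts at 10:30.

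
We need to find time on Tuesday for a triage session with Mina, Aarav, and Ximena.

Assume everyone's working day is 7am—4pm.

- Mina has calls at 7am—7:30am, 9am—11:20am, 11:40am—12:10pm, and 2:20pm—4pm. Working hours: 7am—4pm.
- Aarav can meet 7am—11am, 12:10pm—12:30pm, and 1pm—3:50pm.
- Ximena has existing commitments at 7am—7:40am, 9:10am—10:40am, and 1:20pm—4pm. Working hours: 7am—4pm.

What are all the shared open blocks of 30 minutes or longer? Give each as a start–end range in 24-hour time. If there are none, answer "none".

Mina free within 07:00–16:00: 07:30–09:00, 11:20–11:40, 12:10–14:20.
Ximena free within 07:00–16:00: 07:40–09:10, 10:40–13:20.
Mina ∩ Aarav: 07:30–09:00, 12:10–12:30, 13:00–14:20.
Mina ∩ Aarav ∩ Ximena: 07:40–09:00, 12:10–12:30, 13:00–13:20.
Windows ≥ 30 min: 07:40–09:00.

07:40–09:00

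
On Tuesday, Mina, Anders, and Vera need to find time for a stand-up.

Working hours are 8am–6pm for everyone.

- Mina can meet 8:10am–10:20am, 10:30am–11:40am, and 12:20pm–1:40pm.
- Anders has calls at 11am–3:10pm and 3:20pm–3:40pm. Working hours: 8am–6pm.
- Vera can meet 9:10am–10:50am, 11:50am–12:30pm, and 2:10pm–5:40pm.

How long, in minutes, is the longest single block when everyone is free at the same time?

Anders free within 08:00–18:00: 08:00–11:00, 15:10–15:20, 15:40–18:00.
Mina ∩ Anders: 08:10–10:20, 10:30–11:00.
Mina ∩ Anders ∩ Vera: 09:10–10:20, 10:30–10:50.
Common window lengths: 70, 20 min; longest is 70.

70 minutes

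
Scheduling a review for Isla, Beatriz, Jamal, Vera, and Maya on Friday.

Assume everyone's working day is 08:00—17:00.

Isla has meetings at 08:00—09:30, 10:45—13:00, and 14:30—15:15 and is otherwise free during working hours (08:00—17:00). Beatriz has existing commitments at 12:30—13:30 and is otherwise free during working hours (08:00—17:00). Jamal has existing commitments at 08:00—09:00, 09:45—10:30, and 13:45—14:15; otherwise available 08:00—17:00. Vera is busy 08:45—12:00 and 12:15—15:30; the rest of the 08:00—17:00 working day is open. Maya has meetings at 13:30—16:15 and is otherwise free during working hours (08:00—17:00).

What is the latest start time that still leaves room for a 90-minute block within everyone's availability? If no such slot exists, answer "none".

Isla free within 08:00–17:00: 09:30–10:45, 13:00–14:30, 15:15–17:00.
Beatriz free within 08:00–17:00: 08:00–12:30, 13:30–17:00.
Jamal free within 08:00–17:00: 09:00–09:45, 10:30–13:45, 14:15–17:00.
Vera free within 08:00–17:00: 08:00–08:45, 12:00–12:15, 15:30–17:00.
Maya free within 08:00–17:00: 08:00–13:30, 16:15–17:00.
Isla ∩ Beatriz: 09:30–10:45, 13:30–14:30, 15:15–17:00.
Isla ∩ Beatriz ∩ Jamal: 09:30–09:45, 10:30–10:45, 13:30–13:45, 14:15–14:30, 15:15–17:00.
Isla ∩ Beatriz ∩ Jamal ∩ Vera: 15:30–17:00.
Isla ∩ Beatriz ∩ Jamal ∩ Vera ∩ Maya: 16:15–17:00.
Windows ≥ 90 min: (none).

none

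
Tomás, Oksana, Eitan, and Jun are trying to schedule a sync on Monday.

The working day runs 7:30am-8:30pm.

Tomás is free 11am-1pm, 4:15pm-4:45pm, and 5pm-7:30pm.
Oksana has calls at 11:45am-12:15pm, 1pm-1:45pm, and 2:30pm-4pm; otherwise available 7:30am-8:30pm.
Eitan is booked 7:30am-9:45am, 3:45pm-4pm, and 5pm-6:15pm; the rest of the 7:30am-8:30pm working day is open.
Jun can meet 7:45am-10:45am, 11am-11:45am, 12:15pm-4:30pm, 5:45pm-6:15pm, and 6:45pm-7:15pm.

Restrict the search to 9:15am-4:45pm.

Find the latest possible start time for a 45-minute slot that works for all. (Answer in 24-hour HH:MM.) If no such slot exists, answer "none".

Oksana free within 07:30–20:30: 07:30–11:45, 12:15–13:00, 13:45–14:30, 16:00–20:30.
Eitan free within 07:30–20:30: 09:45–15:45, 16:00–17:00, 18:15–20:30.
Tomás ∩ Oksana: 11:00–11:45, 12:15–13:00, 16:15–16:45, 17:00–19:30.
Tomás ∩ Oksana ∩ Eitan: 11:00–11:45, 12:15–13:00, 16:15–16:45, 18:15–19:30.
Tomás ∩ Oksana ∩ Eitan ∩ Jun: 11:00–11:45, 12:15–13:00, 16:15–16:30, 18:45–19:15.
Restricted to 09:15–16:45: 11:00–11:45, 12:15–13:00, 16:15–16:30.
Windows ≥ 45 min: 11:00–11:45, 12:15–13:00.
Latest start in the last window 12:15–13:00 is 13:00 − 45 min = 12:15.

12:15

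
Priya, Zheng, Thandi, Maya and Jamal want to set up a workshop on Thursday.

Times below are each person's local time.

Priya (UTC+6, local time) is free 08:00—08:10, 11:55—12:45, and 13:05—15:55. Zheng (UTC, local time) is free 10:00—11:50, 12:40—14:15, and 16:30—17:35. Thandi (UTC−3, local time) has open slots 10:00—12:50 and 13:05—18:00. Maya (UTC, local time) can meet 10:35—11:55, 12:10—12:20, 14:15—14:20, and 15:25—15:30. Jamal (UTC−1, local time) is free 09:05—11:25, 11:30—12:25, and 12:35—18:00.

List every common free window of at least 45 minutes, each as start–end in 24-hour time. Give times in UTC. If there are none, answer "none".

Priya → UTC: 02:00–02:10, 05:55–06:45, 07:05–09:55.
Zheng → UTC: 10:00–11:50, 12:40–14:15, 16:30–17:35.
Thandi → UTC: 13:00–15:50, 16:05–21:00.
Maya → UTC: 10:35–11:55, 12:10–12:20, 14:15–14:20, 15:25–15:30.
Jamal → UTC: 10:05–12:25, 12:30–13:25, 13:35–19:00.
Priya ∩ Zheng: (none).
Priya ∩ Zheng ∩ Thandi: (none).
Priya ∩ Zheng ∩ Thandi ∩ Maya: (none).
Priya ∩ Zheng ∩ Thandi ∩ Maya ∩ Jamal: (none).
Windows ≥ 45 min: (none).

none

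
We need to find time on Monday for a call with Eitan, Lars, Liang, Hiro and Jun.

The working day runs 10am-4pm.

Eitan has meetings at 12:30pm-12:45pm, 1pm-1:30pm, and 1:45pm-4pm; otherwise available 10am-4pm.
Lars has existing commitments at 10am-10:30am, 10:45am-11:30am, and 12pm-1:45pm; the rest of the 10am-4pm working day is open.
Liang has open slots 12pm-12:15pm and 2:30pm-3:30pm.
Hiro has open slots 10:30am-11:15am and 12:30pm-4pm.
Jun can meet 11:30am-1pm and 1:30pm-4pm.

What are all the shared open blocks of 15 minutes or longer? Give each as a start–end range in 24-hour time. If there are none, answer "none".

none

Eitan free within 10:00–16:00: 10:00–12:30, 12:45–13:00, 13:30–13:45.
Lars free within 10:00–16:00: 10:30–10:45, 11:30–12:00, 13:45–16:00.
Eitan ∩ Lars: 10:30–10:45, 11:30–12:00.
Eitan ∩ Lars ∩ Liang: (none).
Eitan ∩ Lars ∩ Liang ∩ Hiro: (none).
Eitan ∩ Lars ∩ Liang ∩ Hiro ∩ Jun: (none).
Windows ≥ 15 min: (none).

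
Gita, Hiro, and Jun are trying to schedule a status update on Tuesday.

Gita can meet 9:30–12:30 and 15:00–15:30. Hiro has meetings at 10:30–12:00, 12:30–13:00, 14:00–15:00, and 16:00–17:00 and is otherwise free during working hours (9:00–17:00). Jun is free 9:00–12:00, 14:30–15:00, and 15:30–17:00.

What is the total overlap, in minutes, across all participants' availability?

Hiro free within 09:00–17:00: 09:00–10:30, 12:00–12:30, 13:00–14:00, 15:00–16:00.
Gita ∩ Hiro: 09:30–10:30, 12:00–12:30, 15:00–15:30.
Gita ∩ Hiro ∩ Jun: 09:30–10:30.
Total common minutes: 60.

60 minutes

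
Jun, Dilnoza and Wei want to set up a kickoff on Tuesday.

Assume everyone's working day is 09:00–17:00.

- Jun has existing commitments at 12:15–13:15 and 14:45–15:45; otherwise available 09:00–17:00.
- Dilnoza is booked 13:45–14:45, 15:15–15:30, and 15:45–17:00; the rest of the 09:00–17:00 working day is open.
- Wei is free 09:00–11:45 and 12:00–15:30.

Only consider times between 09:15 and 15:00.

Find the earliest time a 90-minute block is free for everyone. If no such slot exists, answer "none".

09:15

Jun free within 09:00–17:00: 09:00–12:15, 13:15–14:45, 15:45–17:00.
Dilnoza free within 09:00–17:00: 09:00–13:45, 14:45–15:15, 15:30–15:45.
Jun ∩ Dilnoza: 09:00–12:15, 13:15–13:45.
Jun ∩ Dilnoza ∩ Wei: 09:00–11:45, 12:00–12:15, 13:15–13:45.
Restricted to 09:15–15:00: 09:15–11:45, 12:00–12:15, 13:15–13:45.
Windows ≥ 90 min: 09:15–11:45.
Earliest such window starts at 09:15.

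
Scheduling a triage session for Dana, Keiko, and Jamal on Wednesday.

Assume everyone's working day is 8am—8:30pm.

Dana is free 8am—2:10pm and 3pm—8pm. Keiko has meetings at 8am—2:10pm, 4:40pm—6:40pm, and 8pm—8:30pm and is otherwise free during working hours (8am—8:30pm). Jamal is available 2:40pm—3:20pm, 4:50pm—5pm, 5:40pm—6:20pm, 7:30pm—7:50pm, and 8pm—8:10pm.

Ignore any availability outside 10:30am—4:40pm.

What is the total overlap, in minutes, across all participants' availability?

20 minutes

Keiko free within 08:00–20:30: 14:10–16:40, 18:40–20:00.
Dana ∩ Keiko: 15:00–16:40, 18:40–20:00.
Dana ∩ Keiko ∩ Jamal: 15:00–15:20, 19:30–19:50.
Restricted to 10:30–16:40: 15:00–15:20.
Total common minutes: 20.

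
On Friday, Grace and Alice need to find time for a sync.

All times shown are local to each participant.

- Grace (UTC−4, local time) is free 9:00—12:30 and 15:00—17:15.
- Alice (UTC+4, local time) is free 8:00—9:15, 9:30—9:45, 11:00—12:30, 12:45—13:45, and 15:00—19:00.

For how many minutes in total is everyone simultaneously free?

120 minutes

Grace → UTC: 13:00–16:30, 19:00–21:15.
Alice → UTC: 04:00–05:15, 05:30–05:45, 07:00–08:30, 08:45–09:45, 11:00–15:00.
Grace ∩ Alice: 13:00–15:00.
Total common minutes: 120.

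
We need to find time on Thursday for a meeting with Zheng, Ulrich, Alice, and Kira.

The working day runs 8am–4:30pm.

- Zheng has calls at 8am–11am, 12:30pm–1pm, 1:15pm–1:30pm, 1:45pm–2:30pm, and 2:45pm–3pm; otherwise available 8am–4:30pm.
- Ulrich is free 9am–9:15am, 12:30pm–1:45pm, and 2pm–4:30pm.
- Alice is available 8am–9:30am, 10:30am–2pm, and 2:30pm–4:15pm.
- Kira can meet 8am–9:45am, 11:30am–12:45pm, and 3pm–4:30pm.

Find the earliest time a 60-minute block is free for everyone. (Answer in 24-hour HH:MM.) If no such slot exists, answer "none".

Zheng free within 08:00–16:30: 11:00–12:30, 13:00–13:15, 13:30–13:45, 14:30–14:45, 15:00–16:30.
Zheng ∩ Ulrich: 13:00–13:15, 13:30–13:45, 14:30–14:45, 15:00–16:30.
Zheng ∩ Ulrich ∩ Alice: 13:00–13:15, 13:30–13:45, 14:30–14:45, 15:00–16:15.
Zheng ∩ Ulrich ∩ Alice ∩ Kira: 15:00–16:15.
Windows ≥ 60 min: 15:00–16:15.
Earliest such window starts at 15:00.

15:00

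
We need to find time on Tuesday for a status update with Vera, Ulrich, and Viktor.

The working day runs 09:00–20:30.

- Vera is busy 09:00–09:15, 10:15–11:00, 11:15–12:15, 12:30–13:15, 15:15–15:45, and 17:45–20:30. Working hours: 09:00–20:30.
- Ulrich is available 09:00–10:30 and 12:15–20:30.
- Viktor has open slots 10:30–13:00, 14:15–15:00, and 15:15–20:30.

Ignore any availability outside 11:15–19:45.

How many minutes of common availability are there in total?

Vera free within 09:00–20:30: 09:15–10:15, 11:00–11:15, 12:15–12:30, 13:15–15:15, 15:45–17:45.
Vera ∩ Ulrich: 09:15–10:15, 12:15–12:30, 13:15–15:15, 15:45–17:45.
Vera ∩ Ulrich ∩ Viktor: 12:15–12:30, 14:15–15:00, 15:45–17:45.
Restricted to 11:15–19:45: 12:15–12:30, 14:15–15:00, 15:45–17:45.
Total common minutes: 15 + 45 + 120 = 180.

180 minutes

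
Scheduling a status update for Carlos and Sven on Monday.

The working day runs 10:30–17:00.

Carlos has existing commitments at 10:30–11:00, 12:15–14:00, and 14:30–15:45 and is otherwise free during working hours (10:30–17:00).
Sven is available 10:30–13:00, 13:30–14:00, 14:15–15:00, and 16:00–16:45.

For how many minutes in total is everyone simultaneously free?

135 minutes

Carlos free within 10:30–17:00: 11:00–12:15, 14:00–14:30, 15:45–17:00.
Carlos ∩ Sven: 11:00–12:15, 14:15–14:30, 16:00–16:45.
Total common minutes: 75 + 15 + 45 = 135.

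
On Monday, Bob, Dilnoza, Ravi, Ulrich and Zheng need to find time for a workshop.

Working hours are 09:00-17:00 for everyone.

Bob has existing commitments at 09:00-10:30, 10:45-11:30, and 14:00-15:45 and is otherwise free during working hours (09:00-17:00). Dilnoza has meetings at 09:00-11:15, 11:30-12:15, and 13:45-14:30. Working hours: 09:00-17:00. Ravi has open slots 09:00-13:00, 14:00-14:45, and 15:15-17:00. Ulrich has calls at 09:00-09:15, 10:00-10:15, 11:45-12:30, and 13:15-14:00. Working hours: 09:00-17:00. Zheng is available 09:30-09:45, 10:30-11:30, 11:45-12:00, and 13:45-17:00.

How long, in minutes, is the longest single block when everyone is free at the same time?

75 minutes

Bob free within 09:00–17:00: 10:30–10:45, 11:30–14:00, 15:45–17:00.
Dilnoza free within 09:00–17:00: 11:15–11:30, 12:15–13:45, 14:30–17:00.
Ulrich free within 09:00–17:00: 09:15–10:00, 10:15–11:45, 12:30–13:15, 14:00–17:00.
Bob ∩ Dilnoza: 12:15–13:45, 15:45–17:00.
Bob ∩ Dilnoza ∩ Ravi: 12:15–13:00, 15:45–17:00.
Bob ∩ Dilnoza ∩ Ravi ∩ Ulrich: 12:30–13:00, 15:45–17:00.
Bob ∩ Dilnoza ∩ Ravi ∩ Ulrich ∩ Zheng: 15:45–17:00.
Single common window of 75 minutes.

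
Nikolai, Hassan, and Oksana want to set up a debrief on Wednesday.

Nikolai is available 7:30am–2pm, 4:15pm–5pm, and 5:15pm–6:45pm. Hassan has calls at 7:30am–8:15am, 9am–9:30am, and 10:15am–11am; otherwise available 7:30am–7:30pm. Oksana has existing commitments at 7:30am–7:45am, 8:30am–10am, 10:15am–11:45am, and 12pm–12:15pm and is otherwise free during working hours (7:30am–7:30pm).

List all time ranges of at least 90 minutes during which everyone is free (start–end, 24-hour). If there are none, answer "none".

Hassan free within 07:30–19:30: 08:15–09:00, 09:30–10:15, 11:00–19:30.
Oksana free within 07:30–19:30: 07:45–08:30, 10:00–10:15, 11:45–12:00, 12:15–19:30.
Nikolai ∩ Hassan: 08:15–09:00, 09:30–10:15, 11:00–14:00, 16:15–17:00, 17:15–18:45.
Nikolai ∩ Hassan ∩ Oksana: 08:15–08:30, 10:00–10:15, 11:45–12:00, 12:15–14:00, 16:15–17:00, 17:15–18:45.
Windows ≥ 90 min: 12:15–14:00, 17:15–18:45.

12:15–14:00, 17:15–18:45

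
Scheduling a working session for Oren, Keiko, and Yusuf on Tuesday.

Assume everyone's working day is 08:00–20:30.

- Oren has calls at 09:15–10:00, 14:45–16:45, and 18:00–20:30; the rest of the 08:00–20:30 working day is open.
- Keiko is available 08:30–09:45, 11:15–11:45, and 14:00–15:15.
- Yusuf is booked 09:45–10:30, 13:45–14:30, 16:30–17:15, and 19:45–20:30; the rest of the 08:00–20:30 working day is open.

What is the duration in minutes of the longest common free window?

Oren free within 08:00–20:30: 08:00–09:15, 10:00–14:45, 16:45–18:00.
Yusuf free within 08:00–20:30: 08:00–09:45, 10:30–13:45, 14:30–16:30, 17:15–19:45.
Oren ∩ Keiko: 08:30–09:15, 11:15–11:45, 14:00–14:45.
Oren ∩ Keiko ∩ Yusuf: 08:30–09:15, 11:15–11:45, 14:30–14:45.
Common window lengths: 45, 30, 15 min; longest is 45.

45 minutes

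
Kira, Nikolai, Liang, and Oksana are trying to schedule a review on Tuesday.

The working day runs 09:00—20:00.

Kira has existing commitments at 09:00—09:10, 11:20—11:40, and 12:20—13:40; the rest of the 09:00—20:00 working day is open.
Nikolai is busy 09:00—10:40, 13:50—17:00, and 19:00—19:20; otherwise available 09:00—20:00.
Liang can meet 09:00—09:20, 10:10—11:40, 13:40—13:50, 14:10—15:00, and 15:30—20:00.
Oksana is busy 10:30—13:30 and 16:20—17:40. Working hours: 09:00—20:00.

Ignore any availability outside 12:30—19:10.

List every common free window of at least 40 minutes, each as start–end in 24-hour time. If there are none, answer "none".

Kira free within 09:00–20:00: 09:10–11:20, 11:40–12:20, 13:40–20:00.
Nikolai free within 09:00–20:00: 10:40–13:50, 17:00–19:00, 19:20–20:00.
Oksana free within 09:00–20:00: 09:00–10:30, 13:30–16:20, 17:40–20:00.
Kira ∩ Nikolai: 10:40–11:20, 11:40–12:20, 13:40–13:50, 17:00–19:00, 19:20–20:00.
Kira ∩ Nikolai ∩ Liang: 10:40–11:20, 13:40–13:50, 17:00–19:00, 19:20–20:00.
Kira ∩ Nikolai ∩ Liang ∩ Oksana: 13:40–13:50, 17:40–19:00, 19:20–20:00.
Restricted to 12:30–19:10: 13:40–13:50, 17:40–19:00.
Windows ≥ 40 min: 17:40–19:00.

17:40–19:00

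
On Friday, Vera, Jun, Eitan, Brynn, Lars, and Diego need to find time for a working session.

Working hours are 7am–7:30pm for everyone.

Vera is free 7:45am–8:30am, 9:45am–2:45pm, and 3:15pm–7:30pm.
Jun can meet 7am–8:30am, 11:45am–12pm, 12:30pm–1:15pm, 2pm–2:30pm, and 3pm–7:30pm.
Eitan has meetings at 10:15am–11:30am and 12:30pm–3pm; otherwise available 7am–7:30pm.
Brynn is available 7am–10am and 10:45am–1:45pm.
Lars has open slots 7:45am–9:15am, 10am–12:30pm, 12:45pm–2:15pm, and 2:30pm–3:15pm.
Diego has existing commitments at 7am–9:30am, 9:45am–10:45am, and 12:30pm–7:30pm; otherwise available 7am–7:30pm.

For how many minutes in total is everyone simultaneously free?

Eitan free within 07:00–19:30: 07:00–10:15, 11:30–12:30, 15:00–19:30.
Diego free within 07:00–19:30: 09:30–09:45, 10:45–12:30.
Vera ∩ Jun: 07:45–08:30, 11:45–12:00, 12:30–13:15, 14:00–14:30, 15:15–19:30.
Vera ∩ Jun ∩ Eitan: 07:45–08:30, 11:45–12:00, 15:15–19:30.
Vera ∩ Jun ∩ Eitan ∩ Brynn: 07:45–08:30, 11:45–12:00.
Vera ∩ Jun ∩ Eitan ∩ Brynn ∩ Lars: 07:45–08:30, 11:45–12:00.
Vera ∩ Jun ∩ Eitan ∩ Brynn ∩ Lars ∩ Diego: 11:45–12:00.
Total common minutes: 15.

15 minutes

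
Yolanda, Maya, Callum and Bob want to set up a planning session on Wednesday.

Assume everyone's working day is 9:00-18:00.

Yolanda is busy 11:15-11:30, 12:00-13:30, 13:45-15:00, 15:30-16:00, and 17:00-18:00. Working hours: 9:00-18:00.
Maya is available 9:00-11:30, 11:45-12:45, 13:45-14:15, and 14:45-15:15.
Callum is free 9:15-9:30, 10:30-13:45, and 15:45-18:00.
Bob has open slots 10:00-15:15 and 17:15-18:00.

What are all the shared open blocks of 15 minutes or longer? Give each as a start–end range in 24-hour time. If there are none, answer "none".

10:30–11:15, 11:45–12:00

Yolanda free within 09:00–18:00: 09:00–11:15, 11:30–12:00, 13:30–13:45, 15:00–15:30, 16:00–17:00.
Yolanda ∩ Maya: 09:00–11:15, 11:45–12:00, 15:00–15:15.
Yolanda ∩ Maya ∩ Callum: 09:15–09:30, 10:30–11:15, 11:45–12:00.
Yolanda ∩ Maya ∩ Callum ∩ Bob: 10:30–11:15, 11:45–12:00.
Windows ≥ 15 min: 10:30–11:15, 11:45–12:00.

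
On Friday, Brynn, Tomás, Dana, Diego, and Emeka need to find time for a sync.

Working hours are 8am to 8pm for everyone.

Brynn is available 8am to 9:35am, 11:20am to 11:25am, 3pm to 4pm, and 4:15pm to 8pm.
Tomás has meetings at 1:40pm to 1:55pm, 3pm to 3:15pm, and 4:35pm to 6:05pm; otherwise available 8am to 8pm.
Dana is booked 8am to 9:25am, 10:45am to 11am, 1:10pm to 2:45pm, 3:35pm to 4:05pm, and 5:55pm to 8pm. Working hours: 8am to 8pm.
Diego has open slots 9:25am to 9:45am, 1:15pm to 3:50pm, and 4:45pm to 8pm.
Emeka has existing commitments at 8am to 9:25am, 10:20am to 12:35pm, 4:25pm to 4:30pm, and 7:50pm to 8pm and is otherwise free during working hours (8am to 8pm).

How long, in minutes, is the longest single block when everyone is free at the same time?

Tomás free within 08:00–20:00: 08:00–13:40, 13:55–15:00, 15:15–16:35, 18:05–20:00.
Dana free within 08:00–20:00: 09:25–10:45, 11:00–13:10, 14:45–15:35, 16:05–17:55.
Emeka free within 08:00–20:00: 09:25–10:20, 12:35–16:25, 16:30–19:50.
Brynn ∩ Tomás: 08:00–09:35, 11:20–11:25, 15:15–16:00, 16:15–16:35, 18:05–20:00.
Brynn ∩ Tomás ∩ Dana: 09:25–09:35, 11:20–11:25, 15:15–15:35, 16:15–16:35.
Brynn ∩ Tomás ∩ Dana ∩ Diego: 09:25–09:35, 15:15–15:35.
Brynn ∩ Tomás ∩ Dana ∩ Diego ∩ Emeka: 09:25–09:35, 15:15–15:35.
Common window lengths: 10, 20 min; longest is 20.

20 minutes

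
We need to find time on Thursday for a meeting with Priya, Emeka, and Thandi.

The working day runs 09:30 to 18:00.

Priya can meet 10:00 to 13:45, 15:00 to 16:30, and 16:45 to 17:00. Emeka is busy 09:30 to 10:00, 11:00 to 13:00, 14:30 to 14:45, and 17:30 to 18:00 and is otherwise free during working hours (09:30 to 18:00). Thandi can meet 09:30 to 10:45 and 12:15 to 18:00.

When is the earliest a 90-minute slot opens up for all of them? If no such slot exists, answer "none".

15:00

Emeka free within 09:30–18:00: 10:00–11:00, 13:00–14:30, 14:45–17:30.
Priya ∩ Emeka: 10:00–11:00, 13:00–13:45, 15:00–16:30, 16:45–17:00.
Priya ∩ Emeka ∩ Thandi: 10:00–10:45, 13:00–13:45, 15:00–16:30, 16:45–17:00.
Windows ≥ 90 min: 15:00–16:30.
Earliest such window starts at 15:00.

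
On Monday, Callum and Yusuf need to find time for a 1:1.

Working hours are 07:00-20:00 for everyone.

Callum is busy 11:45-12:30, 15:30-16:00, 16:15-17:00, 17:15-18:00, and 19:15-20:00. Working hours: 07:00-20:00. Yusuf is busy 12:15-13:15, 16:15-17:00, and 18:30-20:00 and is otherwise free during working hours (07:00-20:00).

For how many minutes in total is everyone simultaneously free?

Callum free within 07:00–20:00: 07:00–11:45, 12:30–15:30, 16:00–16:15, 17:00–17:15, 18:00–19:15.
Yusuf free within 07:00–20:00: 07:00–12:15, 13:15–16:15, 17:00–18:30.
Callum ∩ Yusuf: 07:00–11:45, 13:15–15:30, 16:00–16:15, 17:00–17:15, 18:00–18:30.
Total common minutes: 285 + 135 + 15 + 15 + 30 = 480.

480 minutes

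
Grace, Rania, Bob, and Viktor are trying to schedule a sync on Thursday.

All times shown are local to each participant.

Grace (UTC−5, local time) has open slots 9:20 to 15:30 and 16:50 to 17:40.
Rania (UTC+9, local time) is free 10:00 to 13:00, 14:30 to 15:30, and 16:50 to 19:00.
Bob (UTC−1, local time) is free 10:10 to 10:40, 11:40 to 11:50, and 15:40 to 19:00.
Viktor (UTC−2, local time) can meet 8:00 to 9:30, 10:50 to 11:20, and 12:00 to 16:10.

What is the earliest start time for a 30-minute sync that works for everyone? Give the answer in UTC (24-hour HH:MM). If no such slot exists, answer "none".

Grace → UTC: 14:20–20:30, 21:50–22:40.
Rania → UTC: 01:00–04:00, 05:30–06:30, 07:50–10:00.
Bob → UTC: 11:10–11:40, 12:40–12:50, 16:40–20:00.
Viktor → UTC: 10:00–11:30, 12:50–13:20, 14:00–18:10.
Grace ∩ Rania: (none).
Grace ∩ Rania ∩ Bob: (none).
Grace ∩ Rania ∩ Bob ∩ Viktor: (none).
Windows ≥ 30 min: (none).

none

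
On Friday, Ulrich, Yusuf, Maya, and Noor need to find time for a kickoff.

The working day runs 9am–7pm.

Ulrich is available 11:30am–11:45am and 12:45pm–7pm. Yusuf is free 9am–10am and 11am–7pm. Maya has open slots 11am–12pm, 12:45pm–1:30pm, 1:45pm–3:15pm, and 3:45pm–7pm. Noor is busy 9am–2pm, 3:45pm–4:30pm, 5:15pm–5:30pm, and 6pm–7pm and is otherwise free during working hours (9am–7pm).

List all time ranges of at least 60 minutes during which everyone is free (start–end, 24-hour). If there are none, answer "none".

14:00–15:15

Noor free within 09:00–19:00: 14:00–15:45, 16:30–17:15, 17:30–18:00.
Ulrich ∩ Yusuf: 11:30–11:45, 12:45–19:00.
Ulrich ∩ Yusuf ∩ Maya: 11:30–11:45, 12:45–13:30, 13:45–15:15, 15:45–19:00.
Ulrich ∩ Yusuf ∩ Maya ∩ Noor: 14:00–15:15, 16:30–17:15, 17:30–18:00.
Windows ≥ 60 min: 14:00–15:15.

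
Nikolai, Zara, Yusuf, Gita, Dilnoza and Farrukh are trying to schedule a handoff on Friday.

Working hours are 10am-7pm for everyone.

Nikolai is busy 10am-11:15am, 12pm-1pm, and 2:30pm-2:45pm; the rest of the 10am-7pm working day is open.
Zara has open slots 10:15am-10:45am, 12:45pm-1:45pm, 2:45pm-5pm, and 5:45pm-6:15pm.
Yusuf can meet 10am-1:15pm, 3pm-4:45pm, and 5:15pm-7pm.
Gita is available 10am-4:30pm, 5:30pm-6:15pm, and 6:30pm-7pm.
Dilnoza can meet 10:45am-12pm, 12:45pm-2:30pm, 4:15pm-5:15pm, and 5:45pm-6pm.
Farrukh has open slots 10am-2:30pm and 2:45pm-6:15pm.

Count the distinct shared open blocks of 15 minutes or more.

3

Nikolai free within 10:00–19:00: 11:15–12:00, 13:00–14:30, 14:45–19:00.
Nikolai ∩ Zara: 13:00–13:45, 14:45–17:00, 17:45–18:15.
Nikolai ∩ Zara ∩ Yusuf: 13:00–13:15, 15:00–16:45, 17:45–18:15.
Nikolai ∩ Zara ∩ Yusuf ∩ Gita: 13:00–13:15, 15:00–16:30, 17:45–18:15.
Nikolai ∩ Zara ∩ Yusuf ∩ Gita ∩ Dilnoza: 13:00–13:15, 16:15–16:30, 17:45–18:00.
Nikolai ∩ Zara ∩ Yusuf ∩ Gita ∩ Dilnoza ∩ Farrukh: 13:00–13:15, 16:15–16:30, 17:45–18:00.
Windows ≥ 15 min: 13:00–13:15, 16:15–16:30, 17:45–18:00.
That's 3 windows.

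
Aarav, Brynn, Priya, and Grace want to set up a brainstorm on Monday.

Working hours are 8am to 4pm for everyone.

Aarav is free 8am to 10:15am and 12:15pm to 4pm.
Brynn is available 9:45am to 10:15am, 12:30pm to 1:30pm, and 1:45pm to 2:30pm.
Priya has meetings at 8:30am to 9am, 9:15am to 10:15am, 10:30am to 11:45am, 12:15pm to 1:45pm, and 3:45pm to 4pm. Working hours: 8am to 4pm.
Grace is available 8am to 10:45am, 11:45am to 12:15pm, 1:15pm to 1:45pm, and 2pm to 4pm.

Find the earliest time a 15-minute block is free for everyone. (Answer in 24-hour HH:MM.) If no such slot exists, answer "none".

14:00

Priya free within 08:00–16:00: 08:00–08:30, 09:00–09:15, 10:15–10:30, 11:45–12:15, 13:45–15:45.
Aarav ∩ Brynn: 09:45–10:15, 12:30–13:30, 13:45–14:30.
Aarav ∩ Brynn ∩ Priya: 13:45–14:30.
Aarav ∩ Brynn ∩ Priya ∩ Grace: 14:00–14:30.
Windows ≥ 15 min: 14:00–14:30.
Earliest such window starts at 14:00.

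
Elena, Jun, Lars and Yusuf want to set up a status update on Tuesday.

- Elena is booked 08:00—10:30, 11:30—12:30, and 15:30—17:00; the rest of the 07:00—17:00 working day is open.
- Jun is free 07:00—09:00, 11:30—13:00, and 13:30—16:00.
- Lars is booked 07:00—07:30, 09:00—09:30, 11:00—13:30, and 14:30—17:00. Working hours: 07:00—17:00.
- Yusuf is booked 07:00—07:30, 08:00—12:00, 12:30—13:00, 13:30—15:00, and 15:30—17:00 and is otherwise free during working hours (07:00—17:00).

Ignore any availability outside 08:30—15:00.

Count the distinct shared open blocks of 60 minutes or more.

0

Elena free within 07:00–17:00: 07:00–08:00, 10:30–11:30, 12:30–15:30.
Lars free within 07:00–17:00: 07:30–09:00, 09:30–11:00, 13:30–14:30.
Yusuf free within 07:00–17:00: 07:30–08:00, 12:00–12:30, 13:00–13:30, 15:00–15:30.
Elena ∩ Jun: 07:00–08:00, 12:30–13:00, 13:30–15:30.
Elena ∩ Jun ∩ Lars: 07:30–08:00, 13:30–14:30.
Elena ∩ Jun ∩ Lars ∩ Yusuf: 07:30–08:00.
Restricted to 08:30–15:00: (none).
Windows ≥ 60 min: (none).
That's 0 windows.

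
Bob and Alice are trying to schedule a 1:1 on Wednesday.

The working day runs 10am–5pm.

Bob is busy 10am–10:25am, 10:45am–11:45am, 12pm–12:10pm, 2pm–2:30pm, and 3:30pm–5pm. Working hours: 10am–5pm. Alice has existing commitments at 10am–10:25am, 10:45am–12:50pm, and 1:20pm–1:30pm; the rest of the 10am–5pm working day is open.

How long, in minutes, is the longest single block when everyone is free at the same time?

60 minutes

Bob free within 10:00–17:00: 10:25–10:45, 11:45–12:00, 12:10–14:00, 14:30–15:30.
Alice free within 10:00–17:00: 10:25–10:45, 12:50–13:20, 13:30–17:00.
Bob ∩ Alice: 10:25–10:45, 12:50–13:20, 13:30–14:00, 14:30–15:30.
Common window lengths: 20, 30, 30, 60 min; longest is 60.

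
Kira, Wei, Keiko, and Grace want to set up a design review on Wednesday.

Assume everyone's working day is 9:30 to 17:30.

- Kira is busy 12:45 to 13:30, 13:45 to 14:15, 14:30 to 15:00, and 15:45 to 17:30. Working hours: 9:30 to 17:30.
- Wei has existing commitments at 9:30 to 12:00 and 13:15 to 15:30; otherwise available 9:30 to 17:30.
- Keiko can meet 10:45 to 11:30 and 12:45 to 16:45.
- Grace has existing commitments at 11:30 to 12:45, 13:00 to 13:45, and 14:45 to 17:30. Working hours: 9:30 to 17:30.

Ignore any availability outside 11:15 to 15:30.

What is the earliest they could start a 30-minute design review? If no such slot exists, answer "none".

none

Kira free within 09:30–17:30: 09:30–12:45, 13:30–13:45, 14:15–14:30, 15:00–15:45.
Wei free within 09:30–17:30: 12:00–13:15, 15:30–17:30.
Grace free within 09:30–17:30: 09:30–11:30, 12:45–13:00, 13:45–14:45.
Kira ∩ Wei: 12:00–12:45, 15:30–15:45.
Kira ∩ Wei ∩ Keiko: 15:30–15:45.
Kira ∩ Wei ∩ Keiko ∩ Grace: (none).
Restricted to 11:15–15:30: (none).
Windows ≥ 30 min: (none).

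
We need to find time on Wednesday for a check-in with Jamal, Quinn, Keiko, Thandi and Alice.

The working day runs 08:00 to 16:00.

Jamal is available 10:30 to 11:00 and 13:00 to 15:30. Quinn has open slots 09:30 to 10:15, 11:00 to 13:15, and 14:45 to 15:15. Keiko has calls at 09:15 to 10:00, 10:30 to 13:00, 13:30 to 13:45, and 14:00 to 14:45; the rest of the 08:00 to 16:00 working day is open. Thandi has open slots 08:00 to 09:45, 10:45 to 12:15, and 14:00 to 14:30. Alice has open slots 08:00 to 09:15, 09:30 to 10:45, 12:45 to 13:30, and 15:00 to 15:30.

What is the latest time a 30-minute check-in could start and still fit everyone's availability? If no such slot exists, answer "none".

Keiko free within 08:00–16:00: 08:00–09:15, 10:00–10:30, 13:00–13:30, 13:45–14:00, 14:45–16:00.
Jamal ∩ Quinn: 13:00–13:15, 14:45–15:15.
Jamal ∩ Quinn ∩ Keiko: 13:00–13:15, 14:45–15:15.
Jamal ∩ Quinn ∩ Keiko ∩ Thandi: (none).
Jamal ∩ Quinn ∩ Keiko ∩ Thandi ∩ Alice: (none).
Windows ≥ 30 min: (none).

none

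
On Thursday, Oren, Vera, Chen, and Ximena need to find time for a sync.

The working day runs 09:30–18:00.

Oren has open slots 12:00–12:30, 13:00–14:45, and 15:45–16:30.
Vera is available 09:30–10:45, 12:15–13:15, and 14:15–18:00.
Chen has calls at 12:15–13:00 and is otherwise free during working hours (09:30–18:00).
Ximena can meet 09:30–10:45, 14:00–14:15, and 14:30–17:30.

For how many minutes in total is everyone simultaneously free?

Chen free within 09:30–18:00: 09:30–12:15, 13:00–18:00.
Oren ∩ Vera: 12:15–12:30, 13:00–13:15, 14:15–14:45, 15:45–16:30.
Oren ∩ Vera ∩ Chen: 13:00–13:15, 14:15–14:45, 15:45–16:30.
Oren ∩ Vera ∩ Chen ∩ Ximena: 14:30–14:45, 15:45–16:30.
Total common minutes: 15 + 45 = 60.

60 minutes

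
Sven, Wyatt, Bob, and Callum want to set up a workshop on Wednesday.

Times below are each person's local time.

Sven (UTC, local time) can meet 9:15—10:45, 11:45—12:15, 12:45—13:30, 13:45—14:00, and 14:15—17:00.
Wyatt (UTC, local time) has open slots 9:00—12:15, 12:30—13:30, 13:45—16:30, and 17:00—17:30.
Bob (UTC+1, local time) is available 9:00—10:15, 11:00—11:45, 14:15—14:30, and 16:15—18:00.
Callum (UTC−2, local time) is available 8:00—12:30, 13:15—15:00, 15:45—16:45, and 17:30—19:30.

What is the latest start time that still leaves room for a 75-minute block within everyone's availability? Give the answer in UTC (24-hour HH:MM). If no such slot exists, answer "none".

Sven → UTC: 09:15–10:45, 11:45–12:15, 12:45–13:30, 13:45–14:00, 14:15–17:00.
Wyatt → UTC: 09:00–12:15, 12:30–13:30, 13:45–16:30, 17:00–17:30.
Bob → UTC: 08:00–09:15, 10:00–10:45, 13:15–13:30, 15:15–17:00.
Callum → UTC: 10:00–14:30, 15:15–17:00, 17:45–18:45, 19:30–21:30.
Sven ∩ Wyatt: 09:15–10:45, 11:45–12:15, 12:45–13:30, 13:45–14:00, 14:15–16:30.
Sven ∩ Wyatt ∩ Bob: 10:00–10:45, 13:15–13:30, 15:15–16:30.
Sven ∩ Wyatt ∩ Bob ∩ Callum: 10:00–10:45, 13:15–13:30, 15:15–16:30.
Windows ≥ 75 min: 15:15–16:30.
Latest start in the last window 15:15–16:30 is 16:30 − 75 min = 15:15.

15:15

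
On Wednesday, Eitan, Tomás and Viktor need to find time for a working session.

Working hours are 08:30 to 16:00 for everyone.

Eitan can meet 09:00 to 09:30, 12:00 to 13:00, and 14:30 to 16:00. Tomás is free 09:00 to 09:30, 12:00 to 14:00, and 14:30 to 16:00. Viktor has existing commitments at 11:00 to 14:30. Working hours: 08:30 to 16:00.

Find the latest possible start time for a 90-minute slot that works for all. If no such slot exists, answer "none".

14:30

Viktor free within 08:30–16:00: 08:30–11:00, 14:30–16:00.
Eitan ∩ Tomás: 09:00–09:30, 12:00–13:00, 14:30–16:00.
Eitan ∩ Tomás ∩ Viktor: 09:00–09:30, 14:30–16:00.
Windows ≥ 90 min: 14:30–16:00.
Latest start in the last window 14:30–16:00 is 16:00 − 90 min = 14:30.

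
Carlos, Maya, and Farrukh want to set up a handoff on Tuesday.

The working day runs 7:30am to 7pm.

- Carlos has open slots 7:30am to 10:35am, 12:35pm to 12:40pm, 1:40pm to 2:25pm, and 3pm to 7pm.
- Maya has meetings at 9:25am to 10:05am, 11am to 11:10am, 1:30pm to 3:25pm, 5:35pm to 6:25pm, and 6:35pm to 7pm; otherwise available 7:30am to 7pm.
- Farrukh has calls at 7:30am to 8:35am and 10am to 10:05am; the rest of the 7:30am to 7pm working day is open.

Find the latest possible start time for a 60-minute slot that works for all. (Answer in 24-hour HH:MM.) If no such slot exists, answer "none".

Maya free within 07:30–19:00: 07:30–09:25, 10:05–11:00, 11:10–13:30, 15:25–17:35, 18:25–18:35.
Farrukh free within 07:30–19:00: 08:35–10:00, 10:05–19:00.
Carlos ∩ Maya: 07:30–09:25, 10:05–10:35, 12:35–12:40, 15:25–17:35, 18:25–18:35.
Carlos ∩ Maya ∩ Farrukh: 08:35–09:25, 10:05–10:35, 12:35–12:40, 15:25–17:35, 18:25–18:35.
Windows ≥ 60 min: 15:25–17:35.
Latest start in the last window 15:25–17:35 is 17:35 − 60 min = 16:35.

16:35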